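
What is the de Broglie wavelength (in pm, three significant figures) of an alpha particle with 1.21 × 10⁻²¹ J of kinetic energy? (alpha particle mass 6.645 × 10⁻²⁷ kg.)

p = √(2mKE) = √(2 × 6.645 × 10⁻²⁷ × 1.210 × 10⁻²¹) = 4.010 × 10⁻²⁴ kg·m/s.
λ = h/p = 6.626 × 10⁻³⁴ / 4.010 × 10⁻²⁴ = 1.65 × 10⁻¹⁰ m = 165 pm.

λ = 165 pm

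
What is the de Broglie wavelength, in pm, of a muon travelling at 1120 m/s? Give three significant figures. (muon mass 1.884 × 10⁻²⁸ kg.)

p = mv = 1.884 × 10⁻²⁸ × 1120 = 2.110 × 10⁻²⁵ kg·m/s.
λ = h/p = 6.626 × 10⁻³⁴ / 2.110 × 10⁻²⁵ = 3.14 × 10⁻⁹ m = 3140 pm.

λ = 3140 pm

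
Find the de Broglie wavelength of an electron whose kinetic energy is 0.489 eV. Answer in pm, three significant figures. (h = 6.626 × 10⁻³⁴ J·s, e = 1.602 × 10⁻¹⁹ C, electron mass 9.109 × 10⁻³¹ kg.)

KE = 0.489 eV = 7.834 × 10⁻²⁰ J.
p = √(2mKE) = √(2 × 9.109 × 10⁻³¹ × 7.834 × 10⁻²⁰) = 3.778 × 10⁻²⁵ kg·m/s.
λ = h/p = 6.626 × 10⁻³⁴ / 3.778 × 10⁻²⁵ = 1.75 × 10⁻⁹ m = 1750 pm.

λ = 1750 pm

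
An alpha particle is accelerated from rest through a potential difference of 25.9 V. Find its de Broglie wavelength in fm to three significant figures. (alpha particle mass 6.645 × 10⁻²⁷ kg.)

KE = 2eV = 2 × 1.602 × 10⁻¹⁹ × 25.90 = 8.298 × 10⁻¹⁸ J.
p = √(2mKE) = √(2 × 6.645 × 10⁻²⁷ × 8.298 × 10⁻¹⁸) = 3.321 × 10⁻²² kg·m/s.
λ = h/p = 6.626 × 10⁻³⁴ / 3.321 × 10⁻²² = 2.00 × 10⁻¹² m = 2000 fm.

λ = 2000 fm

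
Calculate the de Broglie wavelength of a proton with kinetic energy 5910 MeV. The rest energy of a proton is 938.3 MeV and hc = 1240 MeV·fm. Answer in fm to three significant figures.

Total energy E = KE + m₀c² = 5910 + 938.3 = 6848.3 MeV.
(pc)² = E² − (m₀c²)² = (6848.3)² − (938.3)² = 4.602 × 10⁷ MeV², so pc = 6784 MeV.
λ = hc/(pc) = 1240 MeV·fm / 6784 MeV = 0.183 fm.

λ = 0.183 fm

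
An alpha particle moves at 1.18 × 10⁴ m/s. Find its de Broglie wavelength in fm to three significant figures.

p = mv = 6.645 × 10⁻²⁷ × 1.18 × 10⁴ = 7.841 × 10⁻²³ kg·m/s.
λ = h/p = 6.626 × 10⁻³⁴ / 7.841 × 10⁻²³ = 8.45 × 10⁻¹² m = 8450 fm.

λ = 8450 fm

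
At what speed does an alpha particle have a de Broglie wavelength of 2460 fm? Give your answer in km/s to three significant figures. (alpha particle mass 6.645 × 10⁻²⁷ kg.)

p = h/λ = 6.626 × 10⁻³⁴ / 2.460 × 10⁻¹² = 2.693 × 10⁻²² kg·m/s.
v = p/m = 2.693 × 10⁻²² / 6.645 × 10⁻²⁷ = 4.05 × 10⁴ m/s = 40.5 km/s.

v = 40.5 km/s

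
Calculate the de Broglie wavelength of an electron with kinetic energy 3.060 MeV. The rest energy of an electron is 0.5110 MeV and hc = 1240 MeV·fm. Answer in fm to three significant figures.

λ = 351 fm

Total energy E = KE + m₀c² = 3.060 + 0.5110 = 3.5710 MeV.
(pc)² = E² − (m₀c²)² = (3.5710)² − (0.5110)² = 12.49 MeV², so pc = 3.534 MeV.
λ = hc/(pc) = 1240 MeV·fm / 3.534 MeV = 351 fm.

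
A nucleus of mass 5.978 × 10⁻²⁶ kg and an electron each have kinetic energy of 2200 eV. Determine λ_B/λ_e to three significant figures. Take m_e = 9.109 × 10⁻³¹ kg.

At fixed KE, p = √(2mKE) so λ = h/p ∝ 1/√m.
λ_B/λ_e = √(m_e/m_B) = √(9.109 × 10⁻³¹/5.978 × 10⁻²⁶) = √(1.524 × 10⁻⁵) = 3.90 × 10⁻³.

λ_B/λ_e = 3.90 × 10⁻³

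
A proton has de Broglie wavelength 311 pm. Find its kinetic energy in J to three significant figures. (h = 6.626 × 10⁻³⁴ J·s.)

p = h/λ = 6.626 × 10⁻³⁴ / 3.110 × 10⁻¹⁰ = 2.131 × 10⁻²⁴ kg·m/s.
KE = p²/(2m) = (2.131 × 10⁻²⁴)² / (2 × 1.673 × 10⁻²⁷) = 1.357 × 10⁻²¹ J = 1.36 × 10⁻²¹ J.

KE = 1.36 × 10⁻²¹ J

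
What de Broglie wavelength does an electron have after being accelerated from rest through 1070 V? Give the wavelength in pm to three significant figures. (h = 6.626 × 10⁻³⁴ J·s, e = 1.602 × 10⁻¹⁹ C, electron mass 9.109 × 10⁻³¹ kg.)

KE = eV = 1.602 × 10⁻¹⁹ × 1070 = 1.714 × 10⁻¹⁶ J.
p = √(2mKE) = √(2 × 9.109 × 10⁻³¹ × 1.714 × 10⁻¹⁶) = 1.767 × 10⁻²³ kg·m/s.
λ = h/p = 6.626 × 10⁻³⁴ / 1.767 × 10⁻²³ = 3.75 × 10⁻¹¹ m = 37.5 pm.

λ = 37.5 pm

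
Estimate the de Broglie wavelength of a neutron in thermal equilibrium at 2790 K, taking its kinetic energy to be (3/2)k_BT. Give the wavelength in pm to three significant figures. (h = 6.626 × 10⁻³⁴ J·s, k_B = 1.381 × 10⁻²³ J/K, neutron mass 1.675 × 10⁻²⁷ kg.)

KE = (3/2)k_BT = 1.5 × 1.381 × 10⁻²³ × 2790 = 5.779 × 10⁻²⁰ J.
p = √(2mKE) = √(2 × 1.675 × 10⁻²⁷ × 5.779 × 10⁻²⁰) = 1.391 × 10⁻²³ kg·m/s.
λ = h/p = 4.76 × 10⁻¹¹ m = 47.6 pm.

λ = 47.6 pm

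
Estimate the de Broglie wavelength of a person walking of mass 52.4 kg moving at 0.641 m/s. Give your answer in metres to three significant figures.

λ = 1.97 × 10⁻³⁵ m

p = mv = 52.4 × 0.641 = 3.359 × 10¹ kg·m/s.
λ = h/p = 6.626 × 10⁻³⁴ / 3.359 × 10¹ = 1.97 × 10⁻³⁵ m.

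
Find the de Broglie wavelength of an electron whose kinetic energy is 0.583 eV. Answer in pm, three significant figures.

KE = 0.583 eV = 9.340 × 10⁻²⁰ J.
p = √(2mKE) = √(2 × 9.109 × 10⁻³¹ × 9.340 × 10⁻²⁰) = 4.125 × 10⁻²⁵ kg·m/s.
λ = h/p = 6.626 × 10⁻³⁴ / 4.125 × 10⁻²⁵ = 1.61 × 10⁻⁹ m = 1610 pm.

λ = 1610 pm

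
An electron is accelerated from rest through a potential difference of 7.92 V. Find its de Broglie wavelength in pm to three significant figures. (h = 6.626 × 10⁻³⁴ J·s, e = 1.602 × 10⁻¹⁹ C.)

λ = 436 pm

KE = eV = 1.602 × 10⁻¹⁹ × 7.920 = 1.269 × 10⁻¹⁸ J.
p = √(2mKE) = √(2 × 9.109 × 10⁻³¹ × 1.269 × 10⁻¹⁸) = 1.520 × 10⁻²⁴ kg·m/s.
λ = h/p = 6.626 × 10⁻³⁴ / 1.520 × 10⁻²⁴ = 4.36 × 10⁻¹⁰ m = 436 pm.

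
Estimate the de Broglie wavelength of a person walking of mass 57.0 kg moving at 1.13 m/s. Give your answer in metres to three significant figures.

p = mv = 57.0 × 1.13 = 6.441 × 10¹ kg·m/s.
λ = h/p = 6.626 × 10⁻³⁴ / 6.441 × 10¹ = 1.03 × 10⁻³⁵ m.

λ = 1.03 × 10⁻³⁵ m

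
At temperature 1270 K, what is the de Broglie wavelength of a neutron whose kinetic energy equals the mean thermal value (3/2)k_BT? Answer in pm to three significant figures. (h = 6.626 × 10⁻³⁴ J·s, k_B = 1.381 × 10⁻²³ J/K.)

KE = (3/2)k_BT = 1.5 × 1.381 × 10⁻²³ × 1270 = 2.631 × 10⁻²⁰ J.
p = √(2mKE) = √(2 × 1.675 × 10⁻²⁷ × 2.631 × 10⁻²⁰) = 9.388 × 10⁻²⁴ kg·m/s.
λ = h/p = 7.06 × 10⁻¹¹ m = 70.6 pm.

λ = 70.6 pm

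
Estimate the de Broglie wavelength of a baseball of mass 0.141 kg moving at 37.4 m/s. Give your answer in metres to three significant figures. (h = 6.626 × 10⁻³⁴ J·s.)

p = mv = 0.141 × 37.4 = 5.273 kg·m/s.
λ = h/p = 6.626 × 10⁻³⁴ / 5.273 = 1.26 × 10⁻³⁴ m.

λ = 1.26 × 10⁻³⁴ m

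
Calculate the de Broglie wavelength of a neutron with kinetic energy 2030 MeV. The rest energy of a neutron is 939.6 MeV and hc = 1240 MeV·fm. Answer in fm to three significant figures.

λ = 0.440 fm

Total energy E = KE + m₀c² = 2030 + 939.6 = 2969.6 MeV.
(pc)² = E² − (m₀c²)² = (2969.6)² − (939.6)² = 7.936 × 10⁶ MeV², so pc = 2817 MeV.
λ = hc/(pc) = 1240 MeV·fm / 2817 MeV = 0.440 fm.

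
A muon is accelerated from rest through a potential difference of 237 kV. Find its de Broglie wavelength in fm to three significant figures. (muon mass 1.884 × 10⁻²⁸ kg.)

KE = eV = 1.602 × 10⁻¹⁹ × 2.370 × 10⁵ = 3.797 × 10⁻¹⁴ J.
p = √(2mKE) = √(2 × 1.884 × 10⁻²⁸ × 3.797 × 10⁻¹⁴) = 3.782 × 10⁻²¹ kg·m/s.
λ = h/p = 6.626 × 10⁻³⁴ / 3.782 × 10⁻²¹ = 1.75 × 10⁻¹³ m = 175 fm.

λ = 175 fm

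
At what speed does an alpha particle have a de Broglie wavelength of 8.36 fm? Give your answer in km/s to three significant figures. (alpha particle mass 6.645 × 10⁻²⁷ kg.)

v = 1.19 × 10⁴ km/s

p = h/λ = 6.626 × 10⁻³⁴ / 8.360 × 10⁻¹⁵ = 7.926 × 10⁻²⁰ kg·m/s.
v = p/m = 7.926 × 10⁻²⁰ / 6.645 × 10⁻²⁷ = 1.19 × 10⁷ m/s = 1.19 × 10⁴ km/s.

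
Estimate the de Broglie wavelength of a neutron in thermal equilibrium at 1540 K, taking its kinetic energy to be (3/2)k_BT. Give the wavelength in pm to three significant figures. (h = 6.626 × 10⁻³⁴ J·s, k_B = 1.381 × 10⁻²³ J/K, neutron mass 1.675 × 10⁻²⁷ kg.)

λ = 64.1 pm

KE = (3/2)k_BT = 1.5 × 1.381 × 10⁻²³ × 1540 = 3.190 × 10⁻²⁰ J.
p = √(2mKE) = √(2 × 1.675 × 10⁻²⁷ × 3.190 × 10⁻²⁰) = 1.034 × 10⁻²³ kg·m/s.
λ = h/p = 6.41 × 10⁻¹¹ m = 64.1 pm.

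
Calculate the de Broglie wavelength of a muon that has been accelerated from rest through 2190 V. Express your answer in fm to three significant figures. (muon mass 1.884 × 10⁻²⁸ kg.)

KE = eV = 1.602 × 10⁻¹⁹ × 2190 = 3.508 × 10⁻¹⁶ J.
p = √(2mKE) = √(2 × 1.884 × 10⁻²⁸ × 3.508 × 10⁻¹⁶) = 3.636 × 10⁻²² kg·m/s.
λ = h/p = 6.626 × 10⁻³⁴ / 3.636 × 10⁻²² = 1.82 × 10⁻¹² m = 1820 fm.

λ = 1820 fm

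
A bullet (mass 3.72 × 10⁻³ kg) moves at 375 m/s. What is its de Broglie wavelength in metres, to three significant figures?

λ = 4.75 × 10⁻³⁴ m

p = mv = 3.72 × 10⁻³ × 375 = 1.395 kg·m/s.
λ = h/p = 6.626 × 10⁻³⁴ / 1.395 = 4.75 × 10⁻³⁴ m.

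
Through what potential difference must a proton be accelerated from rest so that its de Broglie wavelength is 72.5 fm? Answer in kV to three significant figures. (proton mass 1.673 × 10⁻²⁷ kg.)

p = h/λ = 6.626 × 10⁻³⁴ / 7.250 × 10⁻¹⁴ = 9.139 × 10⁻²¹ kg·m/s.
KE = p²/(2m) = 2.496 × 10⁻¹⁴ J.
V = KE/e = 2.496 × 10⁻¹⁴ / (1.602 × 10⁻¹⁹) = 156 kV.

V = 156 kV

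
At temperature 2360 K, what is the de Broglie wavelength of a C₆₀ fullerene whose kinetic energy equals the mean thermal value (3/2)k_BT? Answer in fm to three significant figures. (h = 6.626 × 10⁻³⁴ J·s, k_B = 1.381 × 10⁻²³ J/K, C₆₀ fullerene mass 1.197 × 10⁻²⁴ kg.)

KE = (3/2)k_BT = 1.5 × 1.381 × 10⁻²³ × 2360 = 4.889 × 10⁻²⁰ J.
p = √(2mKE) = √(2 × 1.197 × 10⁻²⁴ × 4.889 × 10⁻²⁰) = 3.421 × 10⁻²² kg·m/s.
λ = h/p = 1.94 × 10⁻¹² m = 1940 fm.

λ = 1940 fm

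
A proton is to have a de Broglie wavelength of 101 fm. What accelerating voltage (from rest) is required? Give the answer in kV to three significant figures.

p = h/λ = 6.626 × 10⁻³⁴ / 1.010 × 10⁻¹³ = 6.560 × 10⁻²¹ kg·m/s.
KE = p²/(2m) = 1.286 × 10⁻¹⁴ J.
V = KE/e = 1.286 × 10⁻¹⁴ / (1.602 × 10⁻¹⁹) = 80.3 kV.

V = 80.3 kV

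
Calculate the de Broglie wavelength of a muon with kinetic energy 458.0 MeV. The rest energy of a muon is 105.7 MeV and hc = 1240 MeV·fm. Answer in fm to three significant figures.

Total energy E = KE + m₀c² = 458.0 + 105.7 = 563.7 MeV.
(pc)² = E² − (m₀c²)² = (563.7)² − (105.7)² = 3.066 × 10⁵ MeV², so pc = 553.7 MeV.
λ = hc/(pc) = 1240 MeV·fm / 553.7 MeV = 2.24 fm.

λ = 2.24 fm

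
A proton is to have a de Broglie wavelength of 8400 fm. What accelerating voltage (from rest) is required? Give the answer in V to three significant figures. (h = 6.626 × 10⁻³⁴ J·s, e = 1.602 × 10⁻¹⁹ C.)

V = 11.6 V

p = h/λ = 6.626 × 10⁻³⁴ / 8.400 × 10⁻¹² = 7.888 × 10⁻²³ kg·m/s.
KE = p²/(2m) = 1.860 × 10⁻¹⁸ J.
V = KE/e = 1.860 × 10⁻¹⁸ / (1.602 × 10⁻¹⁹) = 11.6 V.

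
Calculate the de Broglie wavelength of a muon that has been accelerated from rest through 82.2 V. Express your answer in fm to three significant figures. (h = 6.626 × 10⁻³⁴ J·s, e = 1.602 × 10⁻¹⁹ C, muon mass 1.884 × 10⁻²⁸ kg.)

λ = 9410 fm

KE = eV = 1.602 × 10⁻¹⁹ × 82.20 = 1.317 × 10⁻¹⁷ J.
p = √(2mKE) = √(2 × 1.884 × 10⁻²⁸ × 1.317 × 10⁻¹⁷) = 7.044 × 10⁻²³ kg·m/s.
λ = h/p = 6.626 × 10⁻³⁴ / 7.044 × 10⁻²³ = 9.41 × 10⁻¹² m = 9410 fm.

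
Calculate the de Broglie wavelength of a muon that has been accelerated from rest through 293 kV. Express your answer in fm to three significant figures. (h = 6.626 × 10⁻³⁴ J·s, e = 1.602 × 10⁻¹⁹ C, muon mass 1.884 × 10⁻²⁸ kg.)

KE = eV = 1.602 × 10⁻¹⁹ × 2.930 × 10⁵ = 4.694 × 10⁻¹⁴ J.
p = √(2mKE) = √(2 × 1.884 × 10⁻²⁸ × 4.694 × 10⁻¹⁴) = 4.206 × 10⁻²¹ kg·m/s.
λ = h/p = 6.626 × 10⁻³⁴ / 4.206 × 10⁻²¹ = 1.58 × 10⁻¹³ m = 158 fm.

λ = 158 fm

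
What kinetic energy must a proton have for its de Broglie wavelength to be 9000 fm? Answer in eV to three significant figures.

p = h/λ = 6.626 × 10⁻³⁴ / 9.000 × 10⁻¹² = 7.362 × 10⁻²³ kg·m/s.
KE = p²/(2m) = (7.362 × 10⁻²³)² / (2 × 1.673 × 10⁻²⁷) = 1.620 × 10⁻¹⁸ J = 10.1 eV.

KE = 10.1 eV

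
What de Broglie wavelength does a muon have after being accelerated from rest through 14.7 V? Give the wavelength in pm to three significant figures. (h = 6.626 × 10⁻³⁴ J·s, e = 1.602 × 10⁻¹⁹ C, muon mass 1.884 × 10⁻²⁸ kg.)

λ = 22.2 pm

KE = eV = 1.602 × 10⁻¹⁹ × 14.70 = 2.355 × 10⁻¹⁸ J.
p = √(2mKE) = √(2 × 1.884 × 10⁻²⁸ × 2.355 × 10⁻¹⁸) = 2.979 × 10⁻²³ kg·m/s.
λ = h/p = 6.626 × 10⁻³⁴ / 2.979 × 10⁻²³ = 2.22 × 10⁻¹¹ m = 22.2 pm.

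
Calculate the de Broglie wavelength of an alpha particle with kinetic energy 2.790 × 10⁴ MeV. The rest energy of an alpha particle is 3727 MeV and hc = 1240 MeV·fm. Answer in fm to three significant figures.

λ = 0.0395 fm

Total energy E = KE + m₀c² = 2.790 × 10⁴ + 3727 = 31627 MeV.
(pc)² = E² − (m₀c²)² = (31627)² − (3727)² = 9.864 × 10⁸ MeV², so pc = 3.141 × 10⁴ MeV.
λ = hc/(pc) = 1240 MeV·fm / 3.141 × 10⁴ MeV = 0.0395 fm.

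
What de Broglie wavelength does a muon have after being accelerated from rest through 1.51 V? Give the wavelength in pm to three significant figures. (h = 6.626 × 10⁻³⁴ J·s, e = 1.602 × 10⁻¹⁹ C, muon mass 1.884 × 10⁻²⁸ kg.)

KE = eV = 1.602 × 10⁻¹⁹ × 1.510 = 2.419 × 10⁻¹⁹ J.
p = √(2mKE) = √(2 × 1.884 × 10⁻²⁸ × 2.419 × 10⁻¹⁹) = 9.547 × 10⁻²⁴ kg·m/s.
λ = h/p = 6.626 × 10⁻³⁴ / 9.547 × 10⁻²⁴ = 6.94 × 10⁻¹¹ m = 69.4 pm.

λ = 69.4 pm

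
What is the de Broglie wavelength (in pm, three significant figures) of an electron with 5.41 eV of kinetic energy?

KE = 5.41 eV = 8.667 × 10⁻¹⁹ J.
p = √(2mKE) = √(2 × 9.109 × 10⁻³¹ × 8.667 × 10⁻¹⁹) = 1.257 × 10⁻²⁴ kg·m/s.
λ = h/p = 6.626 × 10⁻³⁴ / 1.257 × 10⁻²⁴ = 5.27 × 10⁻¹⁰ m = 527 pm.

λ = 527 pm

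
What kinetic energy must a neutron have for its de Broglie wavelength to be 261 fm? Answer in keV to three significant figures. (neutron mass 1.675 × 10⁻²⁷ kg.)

p = h/λ = 6.626 × 10⁻³⁴ / 2.610 × 10⁻¹³ = 2.539 × 10⁻²¹ kg·m/s.
KE = p²/(2m) = (2.539 × 10⁻²¹)² / (2 × 1.675 × 10⁻²⁷) = 1.924 × 10⁻¹⁵ J = 12.0 keV.

KE = 12.0 keV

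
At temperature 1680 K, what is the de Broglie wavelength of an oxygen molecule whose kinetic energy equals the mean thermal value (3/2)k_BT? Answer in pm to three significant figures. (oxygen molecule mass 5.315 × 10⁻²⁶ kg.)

λ = 10.9 pm

KE = (3/2)k_BT = 1.5 × 1.381 × 10⁻²³ × 1680 = 3.480 × 10⁻²⁰ J.
p = √(2mKE) = √(2 × 5.315 × 10⁻²⁶ × 3.480 × 10⁻²⁰) = 6.082 × 10⁻²³ kg·m/s.
λ = h/p = 1.09 × 10⁻¹¹ m = 10.9 pm.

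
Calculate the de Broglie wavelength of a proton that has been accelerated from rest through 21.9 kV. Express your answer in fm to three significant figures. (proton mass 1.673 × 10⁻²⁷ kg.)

KE = eV = 1.602 × 10⁻¹⁹ × 2.190 × 10⁴ = 3.508 × 10⁻¹⁵ J.
p = √(2mKE) = √(2 × 1.673 × 10⁻²⁷ × 3.508 × 10⁻¹⁵) = 3.426 × 10⁻²¹ kg·m/s.
λ = h/p = 6.626 × 10⁻³⁴ / 3.426 × 10⁻²¹ = 1.93 × 10⁻¹³ m = 193 fm.

λ = 193 fm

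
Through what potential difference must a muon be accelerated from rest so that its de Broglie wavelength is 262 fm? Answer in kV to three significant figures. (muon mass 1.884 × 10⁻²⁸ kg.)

p = h/λ = 6.626 × 10⁻³⁴ / 2.620 × 10⁻¹³ = 2.529 × 10⁻²¹ kg·m/s.
KE = p²/(2m) = 1.697 × 10⁻¹⁴ J.
V = KE/e = 1.697 × 10⁻¹⁴ / (1.602 × 10⁻¹⁹) = 106 kV.

V = 106 kV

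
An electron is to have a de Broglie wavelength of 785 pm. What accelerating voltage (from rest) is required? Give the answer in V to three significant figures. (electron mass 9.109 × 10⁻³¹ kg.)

V = 2.44 V

p = h/λ = 6.626 × 10⁻³⁴ / 7.850 × 10⁻¹⁰ = 8.441 × 10⁻²⁵ kg·m/s.
KE = p²/(2m) = 3.911 × 10⁻¹⁹ J.
V = KE/e = 3.911 × 10⁻¹⁹ / (1.602 × 10⁻¹⁹) = 2.44 V.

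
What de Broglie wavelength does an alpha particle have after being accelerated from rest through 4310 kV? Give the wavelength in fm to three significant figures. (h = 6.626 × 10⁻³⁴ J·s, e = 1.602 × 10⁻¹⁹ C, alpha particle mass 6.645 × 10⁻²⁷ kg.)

λ = 4.89 fm

KE = 2eV = 2 × 1.602 × 10⁻¹⁹ × 4.310 × 10⁶ = 1.381 × 10⁻¹² J.
p = √(2mKE) = √(2 × 6.645 × 10⁻²⁷ × 1.381 × 10⁻¹²) = 1.355 × 10⁻¹⁹ kg·m/s.
λ = h/p = 6.626 × 10⁻³⁴ / 1.355 × 10⁻¹⁹ = 4.89 × 10⁻¹⁵ m = 4.89 fm.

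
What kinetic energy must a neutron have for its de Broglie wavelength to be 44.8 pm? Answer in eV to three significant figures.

KE = 0.408 eV

p = h/λ = 6.626 × 10⁻³⁴ / 4.480 × 10⁻¹¹ = 1.479 × 10⁻²³ kg·m/s.
KE = p²/(2m) = (1.479 × 10⁻²³)² / (2 × 1.675 × 10⁻²⁷) = 6.530 × 10⁻²⁰ J = 0.408 eV.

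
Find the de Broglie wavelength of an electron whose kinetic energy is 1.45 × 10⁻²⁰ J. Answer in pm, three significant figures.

p = √(2mKE) = √(2 × 9.109 × 10⁻³¹ × 1.450 × 10⁻²⁰) = 1.625 × 10⁻²⁵ kg·m/s.
λ = h/p = 6.626 × 10⁻³⁴ / 1.625 × 10⁻²⁵ = 4.08 × 10⁻⁹ m = 4080 pm.

λ = 4080 pm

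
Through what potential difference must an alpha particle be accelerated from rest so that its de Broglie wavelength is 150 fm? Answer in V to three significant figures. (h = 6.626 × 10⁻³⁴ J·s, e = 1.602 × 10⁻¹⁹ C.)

p = h/λ = 6.626 × 10⁻³⁴ / 1.500 × 10⁻¹³ = 4.417 × 10⁻²¹ kg·m/s.
KE = p²/(2m) = 1.468 × 10⁻¹⁵ J.
V = KE/2e = 1.468 × 10⁻¹⁵ / (2 × 1.602 × 10⁻¹⁹) = 4580 V.

V = 4580 V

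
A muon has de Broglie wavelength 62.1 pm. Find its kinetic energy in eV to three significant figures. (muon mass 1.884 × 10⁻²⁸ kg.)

p = h/λ = 6.626 × 10⁻³⁴ / 6.210 × 10⁻¹¹ = 1.067 × 10⁻²³ kg·m/s.
KE = p²/(2m) = (1.067 × 10⁻²³)² / (2 × 1.884 × 10⁻²⁸) = 3.021 × 10⁻¹⁹ J = 1.89 eV.

KE = 1.89 eV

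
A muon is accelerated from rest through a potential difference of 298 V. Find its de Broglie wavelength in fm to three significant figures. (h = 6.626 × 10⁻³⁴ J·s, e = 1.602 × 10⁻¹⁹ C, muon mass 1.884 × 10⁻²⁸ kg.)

KE = eV = 1.602 × 10⁻¹⁹ × 298.0 = 4.774 × 10⁻¹⁷ J.
p = √(2mKE) = √(2 × 1.884 × 10⁻²⁸ × 4.774 × 10⁻¹⁷) = 1.341 × 10⁻²² kg·m/s.
λ = h/p = 6.626 × 10⁻³⁴ / 1.341 × 10⁻²² = 4.94 × 10⁻¹² m = 4940 fm.

λ = 4940 fm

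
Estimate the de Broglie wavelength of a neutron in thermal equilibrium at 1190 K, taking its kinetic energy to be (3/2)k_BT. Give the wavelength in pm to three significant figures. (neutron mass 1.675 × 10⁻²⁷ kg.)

λ = 72.9 pm

KE = (3/2)k_BT = 1.5 × 1.381 × 10⁻²³ × 1190 = 2.465 × 10⁻²⁰ J.
p = √(2mKE) = √(2 × 1.675 × 10⁻²⁷ × 2.465 × 10⁻²⁰) = 9.087 × 10⁻²⁴ kg·m/s.
λ = h/p = 7.29 × 10⁻¹¹ m = 72.9 pm.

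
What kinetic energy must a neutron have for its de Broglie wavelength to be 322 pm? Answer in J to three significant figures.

p = h/λ = 6.626 × 10⁻³⁴ / 3.220 × 10⁻¹⁰ = 2.058 × 10⁻²⁴ kg·m/s.
KE = p²/(2m) = (2.058 × 10⁻²⁴)² / (2 × 1.675 × 10⁻²⁷) = 1.264 × 10⁻²¹ J = 1.26 × 10⁻²¹ J.

KE = 1.26 × 10⁻²¹ J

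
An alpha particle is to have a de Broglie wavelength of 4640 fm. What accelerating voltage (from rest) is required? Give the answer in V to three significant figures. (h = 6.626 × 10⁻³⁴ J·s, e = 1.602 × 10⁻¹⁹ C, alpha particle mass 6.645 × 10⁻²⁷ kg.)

V = 4.79 V

p = h/λ = 6.626 × 10⁻³⁴ / 4.640 × 10⁻¹² = 1.428 × 10⁻²² kg·m/s.
KE = p²/(2m) = 1.534 × 10⁻¹⁸ J.
V = KE/2e = 1.534 × 10⁻¹⁸ / (2 × 1.602 × 10⁻¹⁹) = 4.79 V.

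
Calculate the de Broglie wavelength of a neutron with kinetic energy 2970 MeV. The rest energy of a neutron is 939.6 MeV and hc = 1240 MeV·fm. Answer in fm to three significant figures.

λ = 0.327 fm

Total energy E = KE + m₀c² = 2970 + 939.6 = 3909.6 MeV.
(pc)² = E² − (m₀c²)² = (3909.6)² − (939.6)² = 1.440 × 10⁷ MeV², so pc = 3795 MeV.
λ = hc/(pc) = 1240 MeV·fm / 3795 MeV = 0.327 fm.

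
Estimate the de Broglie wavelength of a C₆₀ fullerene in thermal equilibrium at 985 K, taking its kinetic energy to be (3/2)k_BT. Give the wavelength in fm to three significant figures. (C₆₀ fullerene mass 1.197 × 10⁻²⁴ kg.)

KE = (3/2)k_BT = 1.5 × 1.381 × 10⁻²³ × 985 = 2.040 × 10⁻²⁰ J.
p = √(2mKE) = √(2 × 1.197 × 10⁻²⁴ × 2.040 × 10⁻²⁰) = 2.210 × 10⁻²² kg·m/s.
λ = h/p = 3.00 × 10⁻¹² m = 3000 fm.

λ = 3000 fm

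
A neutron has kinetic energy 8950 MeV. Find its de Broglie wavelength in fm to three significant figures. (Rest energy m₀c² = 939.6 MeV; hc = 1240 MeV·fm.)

Total energy E = KE + m₀c² = 8950 + 939.6 = 9889.6 MeV.
(pc)² = E² − (m₀c²)² = (9889.6)² − (939.6)² = 9.692 × 10⁷ MeV², so pc = 9845 MeV.
λ = hc/(pc) = 1240 MeV·fm / 9845 MeV = 0.126 fm.

λ = 0.126 fm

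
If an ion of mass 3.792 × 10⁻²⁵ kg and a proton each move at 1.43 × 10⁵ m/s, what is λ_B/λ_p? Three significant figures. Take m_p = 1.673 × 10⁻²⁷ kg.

λ_B/λ_p = 4.41 × 10⁻³

At fixed v, p = mv so λ = h/(mv) ∝ 1/m.
λ_B/λ_p = m_p/m_B = 1.673 × 10⁻²⁷/3.792 × 10⁻²⁵ = 4.41 × 10⁻³.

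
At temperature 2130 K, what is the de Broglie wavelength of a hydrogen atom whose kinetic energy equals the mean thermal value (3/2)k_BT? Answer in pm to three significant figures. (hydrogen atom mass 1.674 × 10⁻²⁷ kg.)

λ = 54.5 pm

KE = (3/2)k_BT = 1.5 × 1.381 × 10⁻²³ × 2130 = 4.412 × 10⁻²⁰ J.
p = √(2mKE) = √(2 × 1.674 × 10⁻²⁷ × 4.412 × 10⁻²⁰) = 1.215 × 10⁻²³ kg·m/s.
λ = h/p = 5.45 × 10⁻¹¹ m = 54.5 pm.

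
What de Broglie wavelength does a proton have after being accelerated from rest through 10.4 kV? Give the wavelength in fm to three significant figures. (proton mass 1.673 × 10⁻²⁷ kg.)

KE = eV = 1.602 × 10⁻¹⁹ × 1.040 × 10⁴ = 1.666 × 10⁻¹⁵ J.
p = √(2mKE) = √(2 × 1.673 × 10⁻²⁷ × 1.666 × 10⁻¹⁵) = 2.361 × 10⁻²¹ kg·m/s.
λ = h/p = 6.626 × 10⁻³⁴ / 2.361 × 10⁻²¹ = 2.81 × 10⁻¹³ m = 281 fm.

λ = 281 fm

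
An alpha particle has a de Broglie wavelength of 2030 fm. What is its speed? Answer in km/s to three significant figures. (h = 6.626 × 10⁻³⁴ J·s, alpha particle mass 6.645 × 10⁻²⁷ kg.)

p = h/λ = 6.626 × 10⁻³⁴ / 2.030 × 10⁻¹² = 3.264 × 10⁻²² kg·m/s.
v = p/m = 3.264 × 10⁻²² / 6.645 × 10⁻²⁷ = 4.91 × 10⁴ m/s = 49.1 km/s.

v = 49.1 km/s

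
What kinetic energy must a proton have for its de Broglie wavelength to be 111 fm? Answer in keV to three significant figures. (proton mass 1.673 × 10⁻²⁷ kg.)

KE = 66.5 keV

p = h/λ = 6.626 × 10⁻³⁴ / 1.110 × 10⁻¹³ = 5.969 × 10⁻²¹ kg·m/s.
KE = p²/(2m) = (5.969 × 10⁻²¹)² / (2 × 1.673 × 10⁻²⁷) = 1.065 × 10⁻¹⁴ J = 66.5 keV.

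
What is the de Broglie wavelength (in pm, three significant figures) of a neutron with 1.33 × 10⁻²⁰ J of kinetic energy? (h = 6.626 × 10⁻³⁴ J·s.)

p = √(2mKE) = √(2 × 1.675 × 10⁻²⁷ × 1.330 × 10⁻²⁰) = 6.675 × 10⁻²⁴ kg·m/s.
λ = h/p = 6.626 × 10⁻³⁴ / 6.675 × 10⁻²⁴ = 9.93 × 10⁻¹¹ m = 99.3 pm.

λ = 99.3 pm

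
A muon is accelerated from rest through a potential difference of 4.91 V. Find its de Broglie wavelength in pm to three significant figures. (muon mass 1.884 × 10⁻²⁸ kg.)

KE = eV = 1.602 × 10⁻¹⁹ × 4.910 = 7.866 × 10⁻¹⁹ J.
p = √(2mKE) = √(2 × 1.884 × 10⁻²⁸ × 7.866 × 10⁻¹⁹) = 1.722 × 10⁻²³ kg·m/s.
λ = h/p = 6.626 × 10⁻³⁴ / 1.722 × 10⁻²³ = 3.85 × 10⁻¹¹ m = 38.5 pm.

λ = 38.5 pm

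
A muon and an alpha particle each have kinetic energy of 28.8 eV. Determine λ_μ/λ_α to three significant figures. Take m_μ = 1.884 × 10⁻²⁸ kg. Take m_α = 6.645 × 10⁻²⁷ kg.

λ_μ/λ_α = 5.94

At fixed KE, p = √(2mKE) so λ = h/p ∝ 1/√m.
λ_μ/λ_α = √(m_α/m_μ) = √(6.645 × 10⁻²⁷/1.884 × 10⁻²⁸) = √(35.27) = 5.94.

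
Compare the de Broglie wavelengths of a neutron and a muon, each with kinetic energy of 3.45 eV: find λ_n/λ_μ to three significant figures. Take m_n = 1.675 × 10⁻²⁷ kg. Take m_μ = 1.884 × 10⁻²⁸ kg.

λ_n/λ_μ = 0.335

At fixed KE, p = √(2mKE) so λ = h/p ∝ 1/√m.
λ_n/λ_μ = √(m_μ/m_n) = √(1.884 × 10⁻²⁸/1.675 × 10⁻²⁷) = √(0.1125) = 0.335.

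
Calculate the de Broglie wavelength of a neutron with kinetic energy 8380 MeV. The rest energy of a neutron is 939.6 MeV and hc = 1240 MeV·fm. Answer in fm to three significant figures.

λ = 0.134 fm

Total energy E = KE + m₀c² = 8380 + 939.6 = 9319.6 MeV.
(pc)² = E² − (m₀c²)² = (9319.6)² − (939.6)² = 8.597 × 10⁷ MeV², so pc = 9272 MeV.
λ = hc/(pc) = 1240 MeV·fm / 9272 MeV = 0.134 fm.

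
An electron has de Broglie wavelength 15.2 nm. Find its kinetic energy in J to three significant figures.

p = h/λ = 6.626 × 10⁻³⁴ / 1.520 × 10⁻⁸ = 4.359 × 10⁻²⁶ kg·m/s.
KE = p²/(2m) = (4.359 × 10⁻²⁶)² / (2 × 9.109 × 10⁻³¹) = 1.043 × 10⁻²¹ J = 1.04 × 10⁻²¹ J.

KE = 1.04 × 10⁻²¹ J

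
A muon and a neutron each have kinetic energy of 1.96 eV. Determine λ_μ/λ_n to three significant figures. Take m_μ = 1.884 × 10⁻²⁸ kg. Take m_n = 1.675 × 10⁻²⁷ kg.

λ_μ/λ_n = 2.98

At fixed KE, p = √(2mKE) so λ = h/p ∝ 1/√m.
λ_μ/λ_n = √(m_n/m_μ) = √(1.675 × 10⁻²⁷/1.884 × 10⁻²⁸) = √(8.891) = 2.98.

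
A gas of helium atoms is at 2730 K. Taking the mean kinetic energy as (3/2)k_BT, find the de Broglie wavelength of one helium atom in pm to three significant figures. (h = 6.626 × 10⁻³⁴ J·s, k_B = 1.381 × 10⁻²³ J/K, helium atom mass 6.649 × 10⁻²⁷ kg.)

λ = 24.2 pm

KE = (3/2)k_BT = 1.5 × 1.381 × 10⁻²³ × 2730 = 5.655 × 10⁻²⁰ J.
p = √(2mKE) = √(2 × 6.649 × 10⁻²⁷ × 5.655 × 10⁻²⁰) = 2.742 × 10⁻²³ kg·m/s.
λ = h/p = 2.42 × 10⁻¹¹ m = 24.2 pm.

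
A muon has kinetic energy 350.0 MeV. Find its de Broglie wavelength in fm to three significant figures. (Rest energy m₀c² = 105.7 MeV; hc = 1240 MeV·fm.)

λ = 2.80 fm

Total energy E = KE + m₀c² = 350.0 + 105.7 = 455.7 MeV.
(pc)² = E² − (m₀c²)² = (455.7)² − (105.7)² = 1.965 × 10⁵ MeV², so pc = 443.3 MeV.
λ = hc/(pc) = 1240 MeV·fm / 443.3 MeV = 2.80 fm.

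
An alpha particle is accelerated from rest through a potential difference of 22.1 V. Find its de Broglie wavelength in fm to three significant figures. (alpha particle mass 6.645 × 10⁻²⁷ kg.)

KE = 2eV = 2 × 1.602 × 10⁻¹⁹ × 22.10 = 7.081 × 10⁻¹⁸ J.
p = √(2mKE) = √(2 × 6.645 × 10⁻²⁷ × 7.081 × 10⁻¹⁸) = 3.068 × 10⁻²² kg·m/s.
λ = h/p = 6.626 × 10⁻³⁴ / 3.068 × 10⁻²² = 2.16 × 10⁻¹² m = 2160 fm.

λ = 2160 fm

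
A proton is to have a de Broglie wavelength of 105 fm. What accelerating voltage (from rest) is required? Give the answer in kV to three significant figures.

p = h/λ = 6.626 × 10⁻³⁴ / 1.050 × 10⁻¹³ = 6.310 × 10⁻²¹ kg·m/s.
KE = p²/(2m) = 1.190 × 10⁻¹⁴ J.
V = KE/e = 1.190 × 10⁻¹⁴ / (1.602 × 10⁻¹⁹) = 74.3 kV.

V = 74.3 kV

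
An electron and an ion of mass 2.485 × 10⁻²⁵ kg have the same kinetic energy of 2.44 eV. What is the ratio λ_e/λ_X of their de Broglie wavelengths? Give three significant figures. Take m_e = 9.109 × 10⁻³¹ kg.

λ_e/λ_X = 522

At fixed KE, p = √(2mKE) so λ = h/p ∝ 1/√m.
λ_e/λ_X = √(m_X/m_e) = √(2.485 × 10⁻²⁵/9.109 × 10⁻³¹) = √(2.728 × 10⁵) = 522.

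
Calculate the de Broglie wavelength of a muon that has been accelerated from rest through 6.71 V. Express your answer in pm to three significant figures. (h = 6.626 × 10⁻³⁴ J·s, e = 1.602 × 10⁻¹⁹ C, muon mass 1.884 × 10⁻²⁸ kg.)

λ = 32.9 pm

KE = eV = 1.602 × 10⁻¹⁹ × 6.710 = 1.075 × 10⁻¹⁸ J.
p = √(2mKE) = √(2 × 1.884 × 10⁻²⁸ × 1.075 × 10⁻¹⁸) = 2.013 × 10⁻²³ kg·m/s.
λ = h/p = 6.626 × 10⁻³⁴ / 2.013 × 10⁻²³ = 3.29 × 10⁻¹¹ m = 32.9 pm.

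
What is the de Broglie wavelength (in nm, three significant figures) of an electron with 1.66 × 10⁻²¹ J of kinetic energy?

λ = 12.0 nm

p = √(2mKE) = √(2 × 9.109 × 10⁻³¹ × 1.660 × 10⁻²¹) = 5.499 × 10⁻²⁶ kg·m/s.
λ = h/p = 6.626 × 10⁻³⁴ / 5.499 × 10⁻²⁶ = 1.20 × 10⁻⁸ m = 12.0 nm.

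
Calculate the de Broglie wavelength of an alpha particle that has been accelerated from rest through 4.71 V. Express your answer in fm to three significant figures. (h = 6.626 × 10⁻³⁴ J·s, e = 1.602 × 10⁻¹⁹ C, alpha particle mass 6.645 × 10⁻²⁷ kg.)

KE = 2eV = 2 × 1.602 × 10⁻¹⁹ × 4.710 = 1.509 × 10⁻¹⁸ J.
p = √(2mKE) = √(2 × 6.645 × 10⁻²⁷ × 1.509 × 10⁻¹⁸) = 1.416 × 10⁻²² kg·m/s.
λ = h/p = 6.626 × 10⁻³⁴ / 1.416 × 10⁻²² = 4.68 × 10⁻¹² m = 4680 fm.

λ = 4680 fm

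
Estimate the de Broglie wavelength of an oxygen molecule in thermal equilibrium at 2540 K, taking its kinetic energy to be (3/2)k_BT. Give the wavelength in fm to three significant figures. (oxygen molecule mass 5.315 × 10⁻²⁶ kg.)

λ = 8860 fm

KE = (3/2)k_BT = 1.5 × 1.381 × 10⁻²³ × 2540 = 5.262 × 10⁻²⁰ J.
p = √(2mKE) = √(2 × 5.315 × 10⁻²⁶ × 5.262 × 10⁻²⁰) = 7.479 × 10⁻²³ kg·m/s.
λ = h/p = 8.86 × 10⁻¹² m = 8860 fm.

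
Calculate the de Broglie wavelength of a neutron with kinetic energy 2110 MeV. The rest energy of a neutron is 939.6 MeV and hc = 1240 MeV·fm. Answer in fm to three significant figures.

λ = 0.427 fm

Total energy E = KE + m₀c² = 2110 + 939.6 = 3049.6 MeV.
(pc)² = E² − (m₀c²)² = (3049.6)² − (939.6)² = 8.417 × 10⁶ MeV², so pc = 2901 MeV.
λ = hc/(pc) = 1240 MeV·fm / 2901 MeV = 0.427 fm.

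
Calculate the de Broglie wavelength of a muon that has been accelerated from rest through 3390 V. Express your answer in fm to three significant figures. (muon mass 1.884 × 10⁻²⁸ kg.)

λ = 1460 fm

KE = eV = 1.602 × 10⁻¹⁹ × 3390 = 5.431 × 10⁻¹⁶ J.
p = √(2mKE) = √(2 × 1.884 × 10⁻²⁸ × 5.431 × 10⁻¹⁶) = 4.524 × 10⁻²² kg·m/s.
λ = h/p = 6.626 × 10⁻³⁴ / 4.524 × 10⁻²² = 1.46 × 10⁻¹² m = 1460 fm.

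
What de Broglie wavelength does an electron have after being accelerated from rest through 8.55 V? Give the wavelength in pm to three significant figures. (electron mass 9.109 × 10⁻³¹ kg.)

λ = 419 pm

KE = eV = 1.602 × 10⁻¹⁹ × 8.550 = 1.370 × 10⁻¹⁸ J.
p = √(2mKE) = √(2 × 9.109 × 10⁻³¹ × 1.370 × 10⁻¹⁸) = 1.580 × 10⁻²⁴ kg·m/s.
λ = h/p = 6.626 × 10⁻³⁴ / 1.580 × 10⁻²⁴ = 4.19 × 10⁻¹⁰ m = 419 pm.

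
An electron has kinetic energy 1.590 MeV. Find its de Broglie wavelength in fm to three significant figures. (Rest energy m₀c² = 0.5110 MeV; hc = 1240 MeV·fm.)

λ = 608 fm

Total energy E = KE + m₀c² = 1.590 + 0.5110 = 2.1010 MeV.
(pc)² = E² − (m₀c²)² = (2.1010)² − (0.5110)² = 4.153 MeV², so pc = 2.038 MeV.
λ = hc/(pc) = 1240 MeV·fm / 2.038 MeV = 608 fm.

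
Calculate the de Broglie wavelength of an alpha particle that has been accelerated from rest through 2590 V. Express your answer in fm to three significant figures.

λ = 200 fm

KE = 2eV = 2 × 1.602 × 10⁻¹⁹ × 2590 = 8.298 × 10⁻¹⁶ J.
p = √(2mKE) = √(2 × 6.645 × 10⁻²⁷ × 8.298 × 10⁻¹⁶) = 3.321 × 10⁻²¹ kg·m/s.
λ = h/p = 6.626 × 10⁻³⁴ / 3.321 × 10⁻²¹ = 2.00 × 10⁻¹³ m = 200 fm.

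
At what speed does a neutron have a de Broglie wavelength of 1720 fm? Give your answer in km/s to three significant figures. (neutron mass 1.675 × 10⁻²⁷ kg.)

v = 230 km/s

p = h/λ = 6.626 × 10⁻³⁴ / 1.720 × 10⁻¹² = 3.852 × 10⁻²² kg·m/s.
v = p/m = 3.852 × 10⁻²² / 1.675 × 10⁻²⁷ = 2.30 × 10⁵ m/s = 230 km/s.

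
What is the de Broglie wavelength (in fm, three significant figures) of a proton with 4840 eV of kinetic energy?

KE = 4840 eV = 7.754 × 10⁻¹⁶ J.
p = √(2mKE) = √(2 × 1.673 × 10⁻²⁷ × 7.754 × 10⁻¹⁶) = 1.611 × 10⁻²¹ kg·m/s.
λ = h/p = 6.626 × 10⁻³⁴ / 1.611 × 10⁻²¹ = 4.11 × 10⁻¹³ m = 411 fm.

λ = 411 fm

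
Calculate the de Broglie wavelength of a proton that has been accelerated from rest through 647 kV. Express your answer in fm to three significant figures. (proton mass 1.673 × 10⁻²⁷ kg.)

λ = 35.6 fm

KE = eV = 1.602 × 10⁻¹⁹ × 6.470 × 10⁵ = 1.036 × 10⁻¹³ J.
p = √(2mKE) = √(2 × 1.673 × 10⁻²⁷ × 1.036 × 10⁻¹³) = 1.862 × 10⁻²⁰ kg·m/s.
λ = h/p = 6.626 × 10⁻³⁴ / 1.862 × 10⁻²⁰ = 3.56 × 10⁻¹⁴ m = 35.6 fm.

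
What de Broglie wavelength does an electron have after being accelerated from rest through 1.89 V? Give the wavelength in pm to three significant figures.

λ = 892 pm

KE = eV = 1.602 × 10⁻¹⁹ × 1.890 = 3.028 × 10⁻¹⁹ J.
p = √(2mKE) = √(2 × 9.109 × 10⁻³¹ × 3.028 × 10⁻¹⁹) = 7.427 × 10⁻²⁵ kg·m/s.
λ = h/p = 6.626 × 10⁻³⁴ / 7.427 × 10⁻²⁵ = 8.92 × 10⁻¹⁰ m = 892 pm.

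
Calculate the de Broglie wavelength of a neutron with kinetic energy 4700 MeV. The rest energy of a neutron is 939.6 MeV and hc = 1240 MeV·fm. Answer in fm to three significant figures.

λ = 0.223 fm

Total energy E = KE + m₀c² = 4700 + 939.6 = 5639.6 MeV.
(pc)² = E² − (m₀c²)² = (5639.6)² − (939.6)² = 3.092 × 10⁷ MeV², so pc = 5561 MeV.
λ = hc/(pc) = 1240 MeV·fm / 5561 MeV = 0.223 fm.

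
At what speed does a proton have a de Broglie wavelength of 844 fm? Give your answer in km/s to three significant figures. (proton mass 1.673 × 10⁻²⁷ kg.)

v = 469 km/s

p = h/λ = 6.626 × 10⁻³⁴ / 8.440 × 10⁻¹³ = 7.851 × 10⁻²² kg·m/s.
v = p/m = 7.851 × 10⁻²² / 1.673 × 10⁻²⁷ = 4.69 × 10⁵ m/s = 469 km/s.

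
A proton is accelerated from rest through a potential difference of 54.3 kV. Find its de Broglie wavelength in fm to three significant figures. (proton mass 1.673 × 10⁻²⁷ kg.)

KE = eV = 1.602 × 10⁻¹⁹ × 5.430 × 10⁴ = 8.699 × 10⁻¹⁵ J.
p = √(2mKE) = √(2 × 1.673 × 10⁻²⁷ × 8.699 × 10⁻¹⁵) = 5.395 × 10⁻²¹ kg·m/s.
λ = h/p = 6.626 × 10⁻³⁴ / 5.395 × 10⁻²¹ = 1.23 × 10⁻¹³ m = 123 fm.

λ = 123 fm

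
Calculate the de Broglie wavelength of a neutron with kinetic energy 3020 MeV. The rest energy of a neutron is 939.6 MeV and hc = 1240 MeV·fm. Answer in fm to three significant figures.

λ = 0.322 fm

Total energy E = KE + m₀c² = 3020 + 939.6 = 3959.6 MeV.
(pc)² = E² − (m₀c²)² = (3959.6)² − (939.6)² = 1.480 × 10⁷ MeV², so pc = 3847 MeV.
λ = hc/(pc) = 1240 MeV·fm / 3847 MeV = 0.322 fm.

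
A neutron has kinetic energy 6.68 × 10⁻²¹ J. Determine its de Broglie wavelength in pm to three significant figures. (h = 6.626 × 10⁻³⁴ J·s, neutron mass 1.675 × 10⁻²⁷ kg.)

p = √(2mKE) = √(2 × 1.675 × 10⁻²⁷ × 6.680 × 10⁻²¹) = 4.731 × 10⁻²⁴ kg·m/s.
λ = h/p = 6.626 × 10⁻³⁴ / 4.731 × 10⁻²⁴ = 1.40 × 10⁻¹⁰ m = 140 pm.

λ = 140 pm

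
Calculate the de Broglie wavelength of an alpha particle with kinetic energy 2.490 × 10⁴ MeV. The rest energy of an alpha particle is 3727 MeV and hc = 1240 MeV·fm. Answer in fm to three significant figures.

Total energy E = KE + m₀c² = 2.490 × 10⁴ + 3727 = 28627 MeV.
(pc)² = E² − (m₀c²)² = (28627)² − (3727)² = 8.056 × 10⁸ MeV², so pc = 2.838 × 10⁴ MeV.
λ = hc/(pc) = 1240 MeV·fm / 2.838 × 10⁴ MeV = 0.0437 fm.

λ = 0.0437 fm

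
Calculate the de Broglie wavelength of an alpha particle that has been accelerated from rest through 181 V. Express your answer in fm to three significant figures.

λ = 755 fm

KE = 2eV = 2 × 1.602 × 10⁻¹⁹ × 181.0 = 5.799 × 10⁻¹⁷ J.
p = √(2mKE) = √(2 × 6.645 × 10⁻²⁷ × 5.799 × 10⁻¹⁷) = 8.779 × 10⁻²² kg·m/s.
λ = h/p = 6.626 × 10⁻³⁴ / 8.779 × 10⁻²² = 7.55 × 10⁻¹³ m = 755 fm.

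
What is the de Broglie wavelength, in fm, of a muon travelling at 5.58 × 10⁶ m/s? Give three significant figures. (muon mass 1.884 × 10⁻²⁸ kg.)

λ = 630 fm

p = mv = 1.884 × 10⁻²⁸ × 5.58 × 10⁶ = 1.051 × 10⁻²¹ kg·m/s.
λ = h/p = 6.626 × 10⁻³⁴ / 1.051 × 10⁻²¹ = 6.30 × 10⁻¹³ m = 630 fm.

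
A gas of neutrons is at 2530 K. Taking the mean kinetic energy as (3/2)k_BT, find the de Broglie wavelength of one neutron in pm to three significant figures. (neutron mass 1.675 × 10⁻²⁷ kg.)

λ = 50.0 pm

KE = (3/2)k_BT = 1.5 × 1.381 × 10⁻²³ × 2530 = 5.241 × 10⁻²⁰ J.
p = √(2mKE) = √(2 × 1.675 × 10⁻²⁷ × 5.241 × 10⁻²⁰) = 1.325 × 10⁻²³ kg·m/s.
λ = h/p = 5.00 × 10⁻¹¹ m = 50.0 pm.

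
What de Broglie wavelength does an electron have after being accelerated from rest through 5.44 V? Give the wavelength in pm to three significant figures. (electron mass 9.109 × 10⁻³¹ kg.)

λ = 526 pm

KE = eV = 1.602 × 10⁻¹⁹ × 5.440 = 8.715 × 10⁻¹⁹ J.
p = √(2mKE) = √(2 × 9.109 × 10⁻³¹ × 8.715 × 10⁻¹⁹) = 1.260 × 10⁻²⁴ kg·m/s.
λ = h/p = 6.626 × 10⁻³⁴ / 1.260 × 10⁻²⁴ = 5.26 × 10⁻¹⁰ m = 526 pm.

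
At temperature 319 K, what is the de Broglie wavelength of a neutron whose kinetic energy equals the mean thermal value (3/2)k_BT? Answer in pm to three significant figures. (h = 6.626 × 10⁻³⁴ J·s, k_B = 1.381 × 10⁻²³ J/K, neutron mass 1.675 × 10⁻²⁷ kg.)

KE = (3/2)k_BT = 1.5 × 1.381 × 10⁻²³ × 319 = 6.608 × 10⁻²¹ J.
p = √(2mKE) = √(2 × 1.675 × 10⁻²⁷ × 6.608 × 10⁻²¹) = 4.705 × 10⁻²⁴ kg·m/s.
λ = h/p = 1.41 × 10⁻¹⁰ m = 141 pm.

λ = 141 pm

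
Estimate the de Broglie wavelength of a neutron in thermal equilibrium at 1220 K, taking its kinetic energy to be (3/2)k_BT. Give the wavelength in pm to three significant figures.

KE = (3/2)k_BT = 1.5 × 1.381 × 10⁻²³ × 1220 = 2.527 × 10⁻²⁰ J.
p = √(2mKE) = √(2 × 1.675 × 10⁻²⁷ × 2.527 × 10⁻²⁰) = 9.201 × 10⁻²⁴ kg·m/s.
λ = h/p = 7.20 × 10⁻¹¹ m = 72.0 pm.

λ = 72.0 pm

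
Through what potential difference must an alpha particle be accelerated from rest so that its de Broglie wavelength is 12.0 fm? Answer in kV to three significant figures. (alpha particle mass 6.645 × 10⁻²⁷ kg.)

V = 716 kV

p = h/λ = 6.626 × 10⁻³⁴ / 1.200 × 10⁻¹⁴ = 5.522 × 10⁻²⁰ kg·m/s.
KE = p²/(2m) = 2.294 × 10⁻¹³ J.
V = KE/2e = 2.294 × 10⁻¹³ / (2 × 1.602 × 10⁻¹⁹) = 716 kV.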